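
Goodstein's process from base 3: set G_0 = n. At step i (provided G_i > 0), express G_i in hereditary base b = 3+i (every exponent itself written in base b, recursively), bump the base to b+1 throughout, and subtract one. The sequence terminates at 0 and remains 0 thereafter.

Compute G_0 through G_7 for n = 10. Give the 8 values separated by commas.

G_0=10  [base 3] 3^2 + 1  →[3↦4]→  4^2 + 1 = 17  −1 ⇒ G_1=16
G_1=16  [base 4] 4^2  →[4↦5]→  5^2 = 25  −1 ⇒ G_2=24
G_2=24  [base 5] 4·5 + 4  →[5↦6]→  4·6 + 4 = 28  −1 ⇒ G_3=27
G_3=27  [base 6] 4·6 + 3  →[6↦7]→  4·7 + 3 = 31  −1 ⇒ G_4=30
G_4=30  [base 7] 4·7 + 2  →[7↦8]→  4·8 + 2 = 34  −1 ⇒ G_5=33
G_5=33  [base 8] 4·8 + 1  →[8↦9]→  4·9 + 1 = 37  −1 ⇒ G_6=36
G_6=36  [base 9] 4·9  →[9↦10]→  4·10 = 40  −1 ⇒ G_7=39

10, 16, 24, 27, 30, 33, 36, 39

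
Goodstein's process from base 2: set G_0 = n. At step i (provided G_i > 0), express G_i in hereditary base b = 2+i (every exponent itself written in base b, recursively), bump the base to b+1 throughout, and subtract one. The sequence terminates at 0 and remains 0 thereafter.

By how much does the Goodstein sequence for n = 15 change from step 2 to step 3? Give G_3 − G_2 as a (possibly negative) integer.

17469

G_0 = 15. HB_2(15) = 2^(2 + 1) + 2^2 + 2 + 1. Bump = 112. G_1 = 111.
G_1 = 111. HB_3(111) = 3^(3 + 1) + 3^3 + 3. Bump = 1284. G_2 = 1283.
G_2 = 1283. HB_4(1283) = 4^(4 + 1) + 4^4 + 3. Bump = 18753. G_3 = 18752.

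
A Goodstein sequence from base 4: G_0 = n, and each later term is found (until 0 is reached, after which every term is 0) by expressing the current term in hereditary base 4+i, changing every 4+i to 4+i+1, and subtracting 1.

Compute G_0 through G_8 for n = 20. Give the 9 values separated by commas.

[0] 20 ≡ 4^2 + 4 (base 4). Lift 5: 30. −1: 29.
[1] 29 ≡ 5^2 + 4 (base 5). Lift 6: 40. −1: 39.
[2] 39 ≡ 6^2 + 3 (base 6). Lift 7: 52. −1: 51.
[3] 51 ≡ 7^2 + 2 (base 7). Lift 8: 66. −1: 65.
[4] 65 ≡ 8^2 + 1 (base 8). Lift 9: 82. −1: 81.
[5] 81 ≡ 9^2 (base 9). Lift 10: 100. −1: 99.
[6] 99 ≡ 9·10 + 9 (base 10). Lift 11: 108. −1: 107.
[7] 107 ≡ 9·11 + 8 (base 11). Lift 12: 116. −1: 115.

20, 29, 39, 51, 65, 81, 99, 107, 115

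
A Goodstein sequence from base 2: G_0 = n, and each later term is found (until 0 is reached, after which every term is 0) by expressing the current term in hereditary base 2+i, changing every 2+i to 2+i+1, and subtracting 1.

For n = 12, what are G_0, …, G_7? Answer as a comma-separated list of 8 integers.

G_0 = 12. HB_2(12) = 2^(2 + 1) + 2^2. Bump = 108. G_1 = 107.
G_1 = 107. HB_3(107) = 3^(3 + 1) + 2·3^2 + 2·3 + 2. Bump = 1066. G_2 = 1065.
G_2 = 1065. HB_4(1065) = 4^(4 + 1) + 2·4^2 + 2·4 + 1. Bump = 15686. G_3 = 15685.
G_3 = 15685. HB_5(15685) = 5^(5 + 1) + 2·5^2 + 2·5. Bump = 280020. G_4 = 280019.
G_4 = 280019. HB_6(280019) = 6^(6 + 1) + 2·6^2 + 6 + 5. Bump = 5764911. G_5 = 5764910.
G_5 = 5764910. HB_7(5764910) = 7^(7 + 1) + 2·7^2 + 7 + 4. Bump = 134217868. G_6 = 134217867.
G_6 = 134217867. HB_8(134217867) = 8^(8 + 1) + 2·8^2 + 8 + 3. Bump = 3486784575. G_7 = 3486784574.

12, 107, 1065, 15685, 280019, 5764910, 134217867, 3486784574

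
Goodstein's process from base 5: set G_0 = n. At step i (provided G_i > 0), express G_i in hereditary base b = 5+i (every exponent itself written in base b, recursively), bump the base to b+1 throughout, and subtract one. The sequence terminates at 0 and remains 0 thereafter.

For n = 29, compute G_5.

99

step 0: 29 = 5^2 + 4; sub 6 for 5: 6^2 + 4; = 40; G_1 = 40−1 = 39
step 1: 39 = 6^2 + 3; sub 7 for 6: 7^2 + 3; = 52; G_2 = 52−1 = 51
step 2: 51 = 7^2 + 2; sub 8 for 7: 8^2 + 2; = 66; G_3 = 66−1 = 65
step 3: 65 = 8^2 + 1; sub 9 for 8: 9^2 + 1; = 82; G_4 = 82−1 = 81
step 4: 81 = 9^2; sub 10 for 9: 10^2; = 100; G_5 = 100−1 = 99
step 5: 99 = 9·10 + 9; sub 11 for 10: 9·11 + 9; = 108; G_6 = 108−1 = 107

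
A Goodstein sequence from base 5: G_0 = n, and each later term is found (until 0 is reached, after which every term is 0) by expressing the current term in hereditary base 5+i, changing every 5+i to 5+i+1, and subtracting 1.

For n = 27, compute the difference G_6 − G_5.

step 0: 27 = 5^2 + 2; sub 6 for 5: 6^2 + 2; = 38; G_1 = 38−1 = 37
step 1: 37 = 6^2 + 1; sub 7 for 6: 7^2 + 1; = 50; G_2 = 50−1 = 49
step 2: 49 = 7^2; sub 8 for 7: 8^2; = 64; G_3 = 64−1 = 63
step 3: 63 = 7·8 + 7; sub 9 for 8: 7·9 + 7; = 70; G_4 = 70−1 = 69
step 4: 69 = 7·9 + 6; sub 10 for 9: 7·10 + 6; = 76; G_5 = 76−1 = 75
step 5: 75 = 7·10 + 5; sub 11 for 10: 7·11 + 5; = 82; G_6 = 82−1 = 81

6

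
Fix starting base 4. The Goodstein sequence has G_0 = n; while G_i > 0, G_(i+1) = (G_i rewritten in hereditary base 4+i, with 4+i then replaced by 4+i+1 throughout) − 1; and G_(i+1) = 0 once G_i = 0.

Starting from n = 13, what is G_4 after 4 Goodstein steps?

19

step 0: 13 = 3·4 + 1; sub 5 for 4: 3·5 + 1; = 16; G_1 = 16−1 = 15
step 1: 15 = 3·5; sub 6 for 5: 3·6; = 18; G_2 = 18−1 = 17
step 2: 17 = 2·6 + 5; sub 7 for 6: 2·7 + 5; = 19; G_3 = 19−1 = 18
step 3: 18 = 2·7 + 4; sub 8 for 7: 2·8 + 4; = 20; G_4 = 20−1 = 19
step 4: 19 = 2·8 + 3; sub 9 for 8: 2·9 + 3; = 21; G_5 = 21−1 = 20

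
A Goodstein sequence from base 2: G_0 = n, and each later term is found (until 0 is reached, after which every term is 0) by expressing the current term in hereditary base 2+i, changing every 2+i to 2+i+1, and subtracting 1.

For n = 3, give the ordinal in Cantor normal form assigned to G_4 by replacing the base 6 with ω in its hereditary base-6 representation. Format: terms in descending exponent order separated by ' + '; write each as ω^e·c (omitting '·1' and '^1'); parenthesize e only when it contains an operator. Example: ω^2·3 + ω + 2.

(0) 3|_2 = 2 + 1 ↦ 3 + 1|_3 = 4 ⇒ 3
(1) 3|_3 = 3 ↦ 4|_4 = 4 ⇒ 3
(2) 3|_4 = 3 ↦ 3|_5 = 3 ⇒ 2
(3) 2|_5 = 2 ↦ 2|_6 = 2 ⇒ 1
(4) 1|_6 = 1 ↦ 1|_7 = 1 ⇒ 0

1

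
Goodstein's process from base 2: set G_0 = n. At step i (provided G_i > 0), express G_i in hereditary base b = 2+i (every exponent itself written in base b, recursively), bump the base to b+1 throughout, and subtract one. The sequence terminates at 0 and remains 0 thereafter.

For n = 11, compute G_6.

134217727

G_0=11  [base 2] 2^(2 + 1) + 2 + 1  →[2↦3]→  3^(3 + 1) + 3 + 1 = 85  −1 ⇒ G_1=84
G_1=84  [base 3] 3^(3 + 1) + 3  →[3↦4]→  4^(4 + 1) + 4 = 1028  −1 ⇒ G_2=1027
G_2=1027  [base 4] 4^(4 + 1) + 3  →[4↦5]→  5^(5 + 1) + 3 = 15628  −1 ⇒ G_3=15627
G_3=15627  [base 5] 5^(5 + 1) + 2  →[5↦6]→  6^(6 + 1) + 2 = 279938  −1 ⇒ G_4=279937
G_4=279937  [base 6] 6^(6 + 1) + 1  →[6↦7]→  7^(7 + 1) + 1 = 5764802  −1 ⇒ G_5=5764801
G_5=5764801  [base 7] 7^(7 + 1)  →[7↦8]→  8^(8 + 1) = 134217728  −1 ⇒ G_6=134217727
G_6=134217727  [base 8] 7·8^8 + 7·8^7 + 7·8^6 + 7·8^5 + 7·8^4 + 7·8^3 + 7·8^2 + 7·8 + 7  →[8↦9]→  7·9^9 + 7·9^7 + 7·9^6 + 7·9^5 + 7·9^4 + 7·9^3 + 7·9^2 + 7·9 + 7 = 2749609303  −1 ⇒ G_7=2749609302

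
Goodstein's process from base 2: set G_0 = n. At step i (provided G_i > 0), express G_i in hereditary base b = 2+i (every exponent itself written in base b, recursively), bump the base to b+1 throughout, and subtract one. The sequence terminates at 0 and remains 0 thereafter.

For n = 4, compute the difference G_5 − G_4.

26

base 2: 4 = 2^2; at 3: 3^3 = 27; next = 26
base 3: 26 = 2·3^2 + 2·3 + 2; at 4: 2·4^2 + 2·4 + 2 = 42; next = 41
base 4: 41 = 2·4^2 + 2·4 + 1; at 5: 2·5^2 + 2·5 + 1 = 61; next = 60
base 5: 60 = 2·5^2 + 2·5; at 6: 2·6^2 + 2·6 = 84; next = 83
base 6: 83 = 2·6^2 + 6 + 5; at 7: 2·7^2 + 7 + 5 = 110; next = 109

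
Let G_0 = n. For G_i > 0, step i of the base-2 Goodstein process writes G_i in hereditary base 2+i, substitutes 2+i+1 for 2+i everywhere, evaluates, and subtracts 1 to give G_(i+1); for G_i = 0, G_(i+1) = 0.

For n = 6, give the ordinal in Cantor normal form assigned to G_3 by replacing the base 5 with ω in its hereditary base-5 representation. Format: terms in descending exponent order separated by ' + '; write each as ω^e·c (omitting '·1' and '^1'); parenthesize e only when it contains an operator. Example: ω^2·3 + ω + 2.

(0) 6|_2 = 2^2 + 2 ↦ 3^3 + 3|_3 = 30 ⇒ 29
(1) 29|_3 = 3^3 + 2 ↦ 4^4 + 2|_4 = 258 ⇒ 257
(2) 257|_4 = 4^4 + 1 ↦ 5^5 + 1|_5 = 3126 ⇒ 3125
(3) 3125|_5 = 5^5 ↦ 6^6|_6 = 46656 ⇒ 46655

ω^ω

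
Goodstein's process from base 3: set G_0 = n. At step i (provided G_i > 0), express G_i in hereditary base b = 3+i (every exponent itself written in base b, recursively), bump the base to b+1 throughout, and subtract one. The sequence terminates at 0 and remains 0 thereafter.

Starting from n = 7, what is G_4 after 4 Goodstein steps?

i=0: 7 = 2·3 + 1 (b=3); 3→4: 2·4 + 1 = 9; 9−1 = 8
i=1: 8 = 2·4 (b=4); 4→5: 2·5 = 10; 10−1 = 9
i=2: 9 = 5 + 4 (b=5); 5→6: 6 + 4 = 10; 10−1 = 9
i=3: 9 = 6 + 3 (b=6); 6→7: 7 + 3 = 10; 10−1 = 9
i=4: 9 = 7 + 2 (b=7); 7→8: 8 + 2 = 10; 10−1 = 9

9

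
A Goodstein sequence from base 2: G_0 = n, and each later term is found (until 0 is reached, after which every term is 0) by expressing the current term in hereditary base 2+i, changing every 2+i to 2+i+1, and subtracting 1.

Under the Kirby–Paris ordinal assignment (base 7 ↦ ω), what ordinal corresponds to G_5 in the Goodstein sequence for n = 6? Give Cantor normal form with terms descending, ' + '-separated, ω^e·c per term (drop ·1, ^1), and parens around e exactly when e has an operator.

step 0: 6 = 2^2 + 2; sub 3 for 2: 3^3 + 3; = 30; G_1 = 30−1 = 29
step 1: 29 = 3^3 + 2; sub 4 for 3: 4^4 + 2; = 258; G_2 = 258−1 = 257
step 2: 257 = 4^4 + 1; sub 5 for 4: 5^5 + 1; = 3126; G_3 = 3126−1 = 3125
step 3: 3125 = 5^5; sub 6 for 5: 6^6; = 46656; G_4 = 46656−1 = 46655
step 4: 46655 = 5·6^5 + 5·6^4 + 5·6^3 + 5·6^2 + 5·6 + 5; sub 7 for 6: 5·7^5 + 5·7^4 + 5·7^3 + 5·7^2 + 5·7 + 5; = 98040; G_5 = 98040−1 = 98039
step 5: 98039 = 5·7^5 + 5·7^4 + 5·7^3 + 5·7^2 + 5·7 + 4; sub 8 for 7: 5·8^5 + 5·8^4 + 5·8^3 + 5·8^2 + 5·8 + 4; = 187244; G_6 = 187244−1 = 187243

ω^5·5 + ω^4·5 + ω^3·5 + ω^2·5 + ω·5 + 4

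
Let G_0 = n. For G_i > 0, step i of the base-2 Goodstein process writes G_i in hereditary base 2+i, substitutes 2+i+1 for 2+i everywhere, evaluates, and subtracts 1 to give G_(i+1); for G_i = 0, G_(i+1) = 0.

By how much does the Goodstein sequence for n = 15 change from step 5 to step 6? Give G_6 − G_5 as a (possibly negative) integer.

G_0=15  [base 2] 2^(2 + 1) + 2^2 + 2 + 1  →[2↦3]→  3^(3 + 1) + 3^3 + 3 + 1 = 112  −1 ⇒ G_1=111
G_1=111  [base 3] 3^(3 + 1) + 3^3 + 3  →[3↦4]→  4^(4 + 1) + 4^4 + 4 = 1284  −1 ⇒ G_2=1283
G_2=1283  [base 4] 4^(4 + 1) + 4^4 + 3  →[4↦5]→  5^(5 + 1) + 5^5 + 3 = 18753  −1 ⇒ G_3=18752
G_3=18752  [base 5] 5^(5 + 1) + 5^5 + 2  →[5↦6]→  6^(6 + 1) + 6^6 + 2 = 326594  −1 ⇒ G_4=326593
G_4=326593  [base 6] 6^(6 + 1) + 6^6 + 1  →[6↦7]→  7^(7 + 1) + 7^7 + 1 = 6588345  −1 ⇒ G_5=6588344
G_5=6588344  [base 7] 7^(7 + 1) + 7^7  →[7↦8]→  8^(8 + 1) + 8^8 = 150994944  −1 ⇒ G_6=150994943

144406599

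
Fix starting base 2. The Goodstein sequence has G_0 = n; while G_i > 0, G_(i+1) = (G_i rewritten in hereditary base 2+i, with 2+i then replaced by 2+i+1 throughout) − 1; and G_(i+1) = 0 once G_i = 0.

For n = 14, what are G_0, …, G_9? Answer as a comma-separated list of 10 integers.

[0] 14 ≡ 2^(2 + 1) + 2^2 + 2 (base 2). Lift 3: 111. −1: 110.
[1] 110 ≡ 3^(3 + 1) + 3^3 + 2 (base 3). Lift 4: 1282. −1: 1281.
[2] 1281 ≡ 4^(4 + 1) + 4^4 + 1 (base 4). Lift 5: 18751. −1: 18750.
[3] 18750 ≡ 5^(5 + 1) + 5^5 (base 5). Lift 6: 326592. −1: 326591.
[4] 326591 ≡ 6^(6 + 1) + 5·6^5 + 5·6^4 + 5·6^3 + 5·6^2 + 5·6 + 5 (base 6). Lift 7: 5862841. −1: 5862840.
[5] 5862840 ≡ 7^(7 + 1) + 5·7^5 + 5·7^4 + 5·7^3 + 5·7^2 + 5·7 + 4 (base 7). Lift 8: 134404972. −1: 134404971.
[6] 134404971 ≡ 8^(8 + 1) + 5·8^5 + 5·8^4 + 5·8^3 + 5·8^2 + 5·8 + 3 (base 8). Lift 9: 3487116549. −1: 3487116548.
[7] 3487116548 ≡ 9^(9 + 1) + 5·9^5 + 5·9^4 + 5·9^3 + 5·9^2 + 5·9 + 2 (base 9). Lift 10: 100000555552. −1: 100000555551.
[8] 100000555551 ≡ 10^(10 + 1) + 5·10^5 + 5·10^4 + 5·10^3 + 5·10^2 + 5·10 + 1 (base 10). Lift 11: 3138429262497. −1: 3138429262496.

14, 110, 1281, 18750, 326591, 5862840, 134404971, 3487116548, 100000555551, 3138429262496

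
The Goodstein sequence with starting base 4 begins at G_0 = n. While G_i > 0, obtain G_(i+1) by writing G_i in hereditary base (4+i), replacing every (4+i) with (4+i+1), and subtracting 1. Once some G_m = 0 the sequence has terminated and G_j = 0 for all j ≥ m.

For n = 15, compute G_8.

27

[0] 15 ≡ 3·4 + 3 (base 4). Lift 5: 18. −1: 17.
[1] 17 ≡ 3·5 + 2 (base 5). Lift 6: 20. −1: 19.
[2] 19 ≡ 3·6 + 1 (base 6). Lift 7: 22. −1: 21.
[3] 21 ≡ 3·7 (base 7). Lift 8: 24. −1: 23.
[4] 23 ≡ 2·8 + 7 (base 8). Lift 9: 25. −1: 24.
[5] 24 ≡ 2·9 + 6 (base 9). Lift 10: 26. −1: 25.
[6] 25 ≡ 2·10 + 5 (base 10). Lift 11: 27. −1: 26.
[7] 26 ≡ 2·11 + 4 (base 11). Lift 12: 28. −1: 27.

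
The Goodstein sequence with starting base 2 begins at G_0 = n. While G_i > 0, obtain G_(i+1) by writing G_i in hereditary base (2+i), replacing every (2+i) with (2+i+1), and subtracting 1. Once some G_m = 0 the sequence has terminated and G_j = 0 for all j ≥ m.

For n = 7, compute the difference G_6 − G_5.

15953672

G_0=7  [base 2] 2^2 + 2 + 1  →[2↦3]→  3^3 + 3 + 1 = 31  −1 ⇒ G_1=30
G_1=30  [base 3] 3^3 + 3  →[3↦4]→  4^4 + 4 = 260  −1 ⇒ G_2=259
G_2=259  [base 4] 4^4 + 3  →[4↦5]→  5^5 + 3 = 3128  −1 ⇒ G_3=3127
G_3=3127  [base 5] 5^5 + 2  →[5↦6]→  6^6 + 2 = 46658  −1 ⇒ G_4=46657
G_4=46657  [base 6] 6^6 + 1  →[6↦7]→  7^7 + 1 = 823544  −1 ⇒ G_5=823543
G_5=823543  [base 7] 7^7  →[7↦8]→  8^8 = 16777216  −1 ⇒ G_6=16777215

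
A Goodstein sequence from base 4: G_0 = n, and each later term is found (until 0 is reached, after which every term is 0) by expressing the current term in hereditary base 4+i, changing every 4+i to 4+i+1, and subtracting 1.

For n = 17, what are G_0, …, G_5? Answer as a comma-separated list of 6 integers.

G_0 = 17. HB_4(17) = 4^2 + 1. Bump = 26. G_1 = 25.
G_1 = 25. HB_5(25) = 5^2. Bump = 36. G_2 = 35.
G_2 = 35. HB_6(35) = 5·6 + 5. Bump = 40. G_3 = 39.
G_3 = 39. HB_7(39) = 5·7 + 4. Bump = 44. G_4 = 43.
G_4 = 43. HB_8(43) = 5·8 + 3. Bump = 48. G_5 = 47.

17, 25, 35, 39, 43, 47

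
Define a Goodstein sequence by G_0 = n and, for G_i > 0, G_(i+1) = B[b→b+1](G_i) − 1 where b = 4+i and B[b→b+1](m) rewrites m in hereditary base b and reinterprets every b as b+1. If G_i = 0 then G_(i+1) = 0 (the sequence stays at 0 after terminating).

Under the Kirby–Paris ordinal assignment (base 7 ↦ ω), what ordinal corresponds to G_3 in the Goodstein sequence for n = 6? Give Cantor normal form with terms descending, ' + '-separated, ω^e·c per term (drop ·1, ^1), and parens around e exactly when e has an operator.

i=0: 6 = 4 + 2 (b=4); 4→5: 5 + 2 = 7; 7−1 = 6
i=1: 6 = 5 + 1 (b=5); 5→6: 6 + 1 = 7; 7−1 = 6
i=2: 6 = 6 (b=6); 6→7: 7 = 7; 7−1 = 6
i=3: 6 = 6 (b=7); 7→8: 6 = 6; 6−1 = 5

6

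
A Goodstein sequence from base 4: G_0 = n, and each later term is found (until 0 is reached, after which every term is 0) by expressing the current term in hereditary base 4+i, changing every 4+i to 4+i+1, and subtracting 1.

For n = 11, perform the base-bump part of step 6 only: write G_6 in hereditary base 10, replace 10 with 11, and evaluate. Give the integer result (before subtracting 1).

(0) 11|_4 = 2·4 + 3 ↦ 2·5 + 3|_5 = 13 ⇒ 12
(1) 12|_5 = 2·5 + 2 ↦ 2·6 + 2|_6 = 14 ⇒ 13
(2) 13|_6 = 2·6 + 1 ↦ 2·7 + 1|_7 = 15 ⇒ 14
(3) 14|_7 = 2·7 ↦ 2·8|_8 = 16 ⇒ 15
(4) 15|_8 = 8 + 7 ↦ 9 + 7|_9 = 16 ⇒ 15
(5) 15|_9 = 9 + 6 ↦ 10 + 6|_10 = 16 ⇒ 15
(6) 15|_10 = 10 + 5 ↦ 11 + 5|_11 = 16 ⇒ 15

16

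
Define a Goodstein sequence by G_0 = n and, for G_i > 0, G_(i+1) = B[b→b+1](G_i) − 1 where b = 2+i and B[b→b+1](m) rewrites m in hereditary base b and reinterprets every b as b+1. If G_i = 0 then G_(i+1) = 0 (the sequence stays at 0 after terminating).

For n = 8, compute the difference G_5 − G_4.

1553800

8 —HB2→ 2^(2 + 1) —bump→ 3^(3 + 1) = 81 —(−1)→ 80
80 —HB3→ 2·3^3 + 2·3^2 + 2·3 + 2 —bump→ 2·4^4 + 2·4^2 + 2·4 + 2 = 554 —(−1)→ 553
553 —HB4→ 2·4^4 + 2·4^2 + 2·4 + 1 —bump→ 2·5^5 + 2·5^2 + 2·5 + 1 = 6311 —(−1)→ 6310
6310 —HB5→ 2·5^5 + 2·5^2 + 2·5 —bump→ 2·6^6 + 2·6^2 + 2·6 = 93396 —(−1)→ 93395
93395 —HB6→ 2·6^6 + 2·6^2 + 6 + 5 —bump→ 2·7^7 + 2·7^2 + 7 + 5 = 1647196 —(−1)→ 1647195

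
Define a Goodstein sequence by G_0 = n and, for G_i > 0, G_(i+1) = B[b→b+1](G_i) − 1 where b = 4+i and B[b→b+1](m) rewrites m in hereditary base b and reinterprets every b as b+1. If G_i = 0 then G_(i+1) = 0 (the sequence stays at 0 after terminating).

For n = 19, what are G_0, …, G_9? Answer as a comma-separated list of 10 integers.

19, 27, 37, 49, 63, 69, 75, 81, 87, 93

base 4: 19 = 4^2 + 3; at 5: 5^2 + 3 = 28; next = 27
base 5: 27 = 5^2 + 2; at 6: 6^2 + 2 = 38; next = 37
base 6: 37 = 6^2 + 1; at 7: 7^2 + 1 = 50; next = 49
base 7: 49 = 7^2; at 8: 8^2 = 64; next = 63
base 8: 63 = 7·8 + 7; at 9: 7·9 + 7 = 70; next = 69
base 9: 69 = 7·9 + 6; at 10: 7·10 + 6 = 76; next = 75
base 10: 75 = 7·10 + 5; at 11: 7·11 + 5 = 82; next = 81
base 11: 81 = 7·11 + 4; at 12: 7·12 + 4 = 88; next = 87
base 12: 87 = 7·12 + 3; at 13: 7·13 + 3 = 94; next = 93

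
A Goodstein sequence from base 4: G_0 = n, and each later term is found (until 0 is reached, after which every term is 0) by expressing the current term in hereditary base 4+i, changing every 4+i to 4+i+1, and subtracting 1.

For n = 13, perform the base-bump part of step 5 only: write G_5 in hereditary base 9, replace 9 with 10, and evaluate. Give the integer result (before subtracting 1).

[0] 13 ≡ 3·4 + 1 (base 4). Lift 5: 16. −1: 15.
[1] 15 ≡ 3·5 (base 5). Lift 6: 18. −1: 17.
[2] 17 ≡ 2·6 + 5 (base 6). Lift 7: 19. −1: 18.
[3] 18 ≡ 2·7 + 4 (base 7). Lift 8: 20. −1: 19.
[4] 19 ≡ 2·8 + 3 (base 8). Lift 9: 21. −1: 20.
[5] 20 ≡ 2·9 + 2 (base 9). Lift 10: 22. −1: 21.

22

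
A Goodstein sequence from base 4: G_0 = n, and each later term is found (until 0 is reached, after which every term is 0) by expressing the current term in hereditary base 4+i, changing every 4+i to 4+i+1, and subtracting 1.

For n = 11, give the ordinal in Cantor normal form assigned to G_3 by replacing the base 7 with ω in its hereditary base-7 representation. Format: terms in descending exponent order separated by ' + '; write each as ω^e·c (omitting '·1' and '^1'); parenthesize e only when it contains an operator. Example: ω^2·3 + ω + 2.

ω·2

[0] 11 ≡ 2·4 + 3 (base 4). Lift 5: 13. −1: 12.
[1] 12 ≡ 2·5 + 2 (base 5). Lift 6: 14. −1: 13.
[2] 13 ≡ 2·6 + 1 (base 6). Lift 7: 15. −1: 14.
[3] 14 ≡ 2·7 (base 7). Lift 8: 16. −1: 15.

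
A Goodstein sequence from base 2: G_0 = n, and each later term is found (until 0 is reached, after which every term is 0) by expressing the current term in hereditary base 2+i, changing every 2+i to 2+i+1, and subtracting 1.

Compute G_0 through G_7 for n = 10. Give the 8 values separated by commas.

i=0: 10 = 2^(2 + 1) + 2 (b=2); 2→3: 3^(3 + 1) + 3 = 84; 84−1 = 83
i=1: 83 = 3^(3 + 1) + 2 (b=3); 3→4: 4^(4 + 1) + 2 = 1026; 1026−1 = 1025
i=2: 1025 = 4^(4 + 1) + 1 (b=4); 4→5: 5^(5 + 1) + 1 = 15626; 15626−1 = 15625
i=3: 15625 = 5^(5 + 1) (b=5); 5→6: 6^(6 + 1) = 279936; 279936−1 = 279935
i=4: 279935 = 5·6^6 + 5·6^5 + 5·6^4 + 5·6^3 + 5·6^2 + 5·6 + 5 (b=6); 6→7: 5·7^7 + 5·7^5 + 5·7^4 + 5·7^3 + 5·7^2 + 5·7 + 5 = 4215755; 4215755−1 = 4215754
i=5: 4215754 = 5·7^7 + 5·7^5 + 5·7^4 + 5·7^3 + 5·7^2 + 5·7 + 4 (b=7); 7→8: 5·8^8 + 5·8^5 + 5·8^4 + 5·8^3 + 5·8^2 + 5·8 + 4 = 84073324; 84073324−1 = 84073323
i=6: 84073323 = 5·8^8 + 5·8^5 + 5·8^4 + 5·8^3 + 5·8^2 + 5·8 + 3 (b=8); 8→9: 5·9^9 + 5·9^5 + 5·9^4 + 5·9^3 + 5·9^2 + 5·9 + 3 = 1937434593; 1937434593−1 = 1937434592

10, 83, 1025, 15625, 279935, 4215754, 84073323, 1937434592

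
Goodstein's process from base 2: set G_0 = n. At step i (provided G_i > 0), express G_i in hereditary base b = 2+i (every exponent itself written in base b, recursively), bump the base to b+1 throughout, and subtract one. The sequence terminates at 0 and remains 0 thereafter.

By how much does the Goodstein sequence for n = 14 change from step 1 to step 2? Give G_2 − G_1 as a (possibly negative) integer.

14 —HB2→ 2^(2 + 1) + 2^2 + 2 —bump→ 3^(3 + 1) + 3^3 + 3 = 111 —(−1)→ 110
110 —HB3→ 3^(3 + 1) + 3^3 + 2 —bump→ 4^(4 + 1) + 4^4 + 2 = 1282 —(−1)→ 1281

1171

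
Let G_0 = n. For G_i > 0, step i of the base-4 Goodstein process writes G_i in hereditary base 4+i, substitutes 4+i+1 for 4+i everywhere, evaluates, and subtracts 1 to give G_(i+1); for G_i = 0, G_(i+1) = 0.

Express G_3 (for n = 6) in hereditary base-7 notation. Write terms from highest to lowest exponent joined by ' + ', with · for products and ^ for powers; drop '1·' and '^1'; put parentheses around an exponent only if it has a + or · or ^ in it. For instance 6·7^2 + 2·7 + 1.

i=0: 6 = 4 + 2 (b=4); 4→5: 5 + 2 = 7; 7−1 = 6
i=1: 6 = 5 + 1 (b=5); 5→6: 6 + 1 = 7; 7−1 = 6
i=2: 6 = 6 (b=6); 6→7: 7 = 7; 7−1 = 6
i=3: 6 = 6 (b=7); 7→8: 6 = 6; 6−1 = 5

6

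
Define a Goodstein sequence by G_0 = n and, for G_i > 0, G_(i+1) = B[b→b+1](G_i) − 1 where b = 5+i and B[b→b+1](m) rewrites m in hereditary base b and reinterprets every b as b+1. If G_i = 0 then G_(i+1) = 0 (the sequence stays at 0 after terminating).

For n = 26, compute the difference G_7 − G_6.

base 5: 26 = 5^2 + 1; at 6: 6^2 + 1 = 37; next = 36
base 6: 36 = 6^2; at 7: 7^2 = 49; next = 48
base 7: 48 = 6·7 + 6; at 8: 6·8 + 6 = 54; next = 53
base 8: 53 = 6·8 + 5; at 9: 6·9 + 5 = 59; next = 58
base 9: 58 = 6·9 + 4; at 10: 6·10 + 4 = 64; next = 63
base 10: 63 = 6·10 + 3; at 11: 6·11 + 3 = 69; next = 68
base 11: 68 = 6·11 + 2; at 12: 6·12 + 2 = 74; next = 73

5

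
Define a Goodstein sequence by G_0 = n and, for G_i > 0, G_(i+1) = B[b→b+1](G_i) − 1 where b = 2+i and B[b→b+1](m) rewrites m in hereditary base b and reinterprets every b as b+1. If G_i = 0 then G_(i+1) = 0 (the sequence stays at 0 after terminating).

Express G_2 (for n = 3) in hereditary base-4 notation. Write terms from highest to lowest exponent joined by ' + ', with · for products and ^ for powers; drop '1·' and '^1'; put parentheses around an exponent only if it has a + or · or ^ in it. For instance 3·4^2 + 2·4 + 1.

3

[0] 3 ≡ 2 + 1 (base 2). Lift 3: 4. −1: 3.
[1] 3 ≡ 3 (base 3). Lift 4: 4. −1: 3.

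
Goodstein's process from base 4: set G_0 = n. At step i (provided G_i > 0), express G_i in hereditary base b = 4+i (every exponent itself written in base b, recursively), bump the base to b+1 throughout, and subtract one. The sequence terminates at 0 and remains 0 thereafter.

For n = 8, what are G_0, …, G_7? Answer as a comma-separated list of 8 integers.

8, 9, 9, 9, 9, 9, 9, 8

G_0=8  [base 4] 2·4  →[4↦5]→  2·5 = 10  −1 ⇒ G_1=9
G_1=9  [base 5] 5 + 4  →[5↦6]→  6 + 4 = 10  −1 ⇒ G_2=9
G_2=9  [base 6] 6 + 3  →[6↦7]→  7 + 3 = 10  −1 ⇒ G_3=9
G_3=9  [base 7] 7 + 2  →[7↦8]→  8 + 2 = 10  −1 ⇒ G_4=9
G_4=9  [base 8] 8 + 1  →[8↦9]→  9 + 1 = 10  −1 ⇒ G_5=9
G_5=9  [base 9] 9  →[9↦10]→  10 = 10  −1 ⇒ G_6=9
G_6=9  [base 10] 9  →[10↦11]→  9 = 9  −1 ⇒ G_7=8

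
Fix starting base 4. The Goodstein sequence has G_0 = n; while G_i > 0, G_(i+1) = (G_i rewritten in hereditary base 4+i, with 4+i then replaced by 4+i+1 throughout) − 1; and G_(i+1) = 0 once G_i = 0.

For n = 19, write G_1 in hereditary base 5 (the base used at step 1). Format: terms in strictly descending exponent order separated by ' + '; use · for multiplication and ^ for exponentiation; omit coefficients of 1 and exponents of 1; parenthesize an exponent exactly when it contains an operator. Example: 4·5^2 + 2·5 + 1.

[0] 19 ≡ 4^2 + 3 (base 4). Lift 5: 28. −1: 27.
[1] 27 ≡ 5^2 + 2 (base 5). Lift 6: 38. −1: 37.

5^2 + 2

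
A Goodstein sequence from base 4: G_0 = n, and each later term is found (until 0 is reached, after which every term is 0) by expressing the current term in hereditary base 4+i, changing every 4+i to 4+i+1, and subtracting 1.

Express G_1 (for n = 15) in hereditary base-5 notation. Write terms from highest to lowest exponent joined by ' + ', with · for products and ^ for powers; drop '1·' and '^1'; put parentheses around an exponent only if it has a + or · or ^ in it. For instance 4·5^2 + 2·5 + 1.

3·5 + 2

G_0 = 15. HB_4(15) = 3·4 + 3. Bump = 18. G_1 = 17.
G_1 = 17. HB_5(17) = 3·5 + 2. Bump = 20. G_2 = 19.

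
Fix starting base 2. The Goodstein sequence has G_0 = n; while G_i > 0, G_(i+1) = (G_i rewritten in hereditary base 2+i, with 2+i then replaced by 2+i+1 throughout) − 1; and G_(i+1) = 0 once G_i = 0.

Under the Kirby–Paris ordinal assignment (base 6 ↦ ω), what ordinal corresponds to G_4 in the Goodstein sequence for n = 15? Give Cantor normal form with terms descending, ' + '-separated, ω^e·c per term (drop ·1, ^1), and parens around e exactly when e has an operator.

ω^(ω + 1) + ω^ω + 1

[0] 15 ≡ 2^(2 + 1) + 2^2 + 2 + 1 (base 2). Lift 3: 112. −1: 111.
[1] 111 ≡ 3^(3 + 1) + 3^3 + 3 (base 3). Lift 4: 1284. −1: 1283.
[2] 1283 ≡ 4^(4 + 1) + 4^4 + 3 (base 4). Lift 5: 18753. −1: 18752.
[3] 18752 ≡ 5^(5 + 1) + 5^5 + 2 (base 5). Lift 6: 326594. −1: 326593.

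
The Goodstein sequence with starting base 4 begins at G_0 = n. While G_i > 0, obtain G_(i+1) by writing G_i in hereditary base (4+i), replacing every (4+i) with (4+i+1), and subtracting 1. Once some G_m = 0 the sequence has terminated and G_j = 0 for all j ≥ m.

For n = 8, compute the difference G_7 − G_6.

step 0: 8 = 2·4; sub 5 for 4: 2·5; = 10; G_1 = 10−1 = 9
step 1: 9 = 5 + 4; sub 6 for 5: 6 + 4; = 10; G_2 = 10−1 = 9
step 2: 9 = 6 + 3; sub 7 for 6: 7 + 3; = 10; G_3 = 10−1 = 9
step 3: 9 = 7 + 2; sub 8 for 7: 8 + 2; = 10; G_4 = 10−1 = 9
step 4: 9 = 8 + 1; sub 9 for 8: 9 + 1; = 10; G_5 = 10−1 = 9
step 5: 9 = 9; sub 10 for 9: 10; = 10; G_6 = 10−1 = 9
step 6: 9 = 9; sub 11 for 10: 9; = 9; G_7 = 9−1 = 8

-1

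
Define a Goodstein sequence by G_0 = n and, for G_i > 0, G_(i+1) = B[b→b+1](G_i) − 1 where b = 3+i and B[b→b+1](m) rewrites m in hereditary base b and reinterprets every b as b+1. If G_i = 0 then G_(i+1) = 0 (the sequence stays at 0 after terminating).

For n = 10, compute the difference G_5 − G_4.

G_0=10  [base 3] 3^2 + 1  →[3↦4]→  4^2 + 1 = 17  −1 ⇒ G_1=16
G_1=16  [base 4] 4^2  →[4↦5]→  5^2 = 25  −1 ⇒ G_2=24
G_2=24  [base 5] 4·5 + 4  →[5↦6]→  4·6 + 4 = 28  −1 ⇒ G_3=27
G_3=27  [base 6] 4·6 + 3  →[6↦7]→  4·7 + 3 = 31  −1 ⇒ G_4=30
G_4=30  [base 7] 4·7 + 2  →[7↦8]→  4·8 + 2 = 34  −1 ⇒ G_5=33

3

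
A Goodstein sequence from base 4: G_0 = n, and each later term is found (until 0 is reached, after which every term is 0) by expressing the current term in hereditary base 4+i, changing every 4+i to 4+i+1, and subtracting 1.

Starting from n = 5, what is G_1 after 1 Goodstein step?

5

G_0=5  [base 4] 4 + 1  →[4↦5]→  5 + 1 = 6  −1 ⇒ G_1=5
G_1=5  [base 5] 5  →[5↦6]→  6 = 6  −1 ⇒ G_2=5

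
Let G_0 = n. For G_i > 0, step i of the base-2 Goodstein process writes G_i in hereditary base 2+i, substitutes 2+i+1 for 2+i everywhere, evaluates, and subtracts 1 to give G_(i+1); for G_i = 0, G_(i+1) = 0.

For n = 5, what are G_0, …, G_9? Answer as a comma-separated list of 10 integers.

5, 27, 255, 467, 775, 1197, 1751, 2454, 3325, 4382

G_0 = 5. HB_2(5) = 2^2 + 1. Bump = 28. G_1 = 27.
G_1 = 27. HB_3(27) = 3^3. Bump = 256. G_2 = 255.
G_2 = 255. HB_4(255) = 3·4^3 + 3·4^2 + 3·4 + 3. Bump = 468. G_3 = 467.
G_3 = 467. HB_5(467) = 3·5^3 + 3·5^2 + 3·5 + 2. Bump = 776. G_4 = 775.
G_4 = 775. HB_6(775) = 3·6^3 + 3·6^2 + 3·6 + 1. Bump = 1198. G_5 = 1197.
G_5 = 1197. HB_7(1197) = 3·7^3 + 3·7^2 + 3·7. Bump = 1752. G_6 = 1751.
G_6 = 1751. HB_8(1751) = 3·8^3 + 3·8^2 + 2·8 + 7. Bump = 2455. G_7 = 2454.
G_7 = 2454. HB_9(2454) = 3·9^3 + 3·9^2 + 2·9 + 6. Bump = 3326. G_8 = 3325.
G_8 = 3325. HB_10(3325) = 3·10^3 + 3·10^2 + 2·10 + 5. Bump = 4383. G_9 = 4382.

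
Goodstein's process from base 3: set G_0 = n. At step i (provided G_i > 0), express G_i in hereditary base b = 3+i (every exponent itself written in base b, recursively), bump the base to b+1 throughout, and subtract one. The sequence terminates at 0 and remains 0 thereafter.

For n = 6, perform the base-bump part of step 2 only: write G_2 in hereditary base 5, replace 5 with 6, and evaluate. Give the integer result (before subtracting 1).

i=0: 6 = 2·3 (b=3); 3→4: 2·4 = 8; 8−1 = 7
i=1: 7 = 4 + 3 (b=4); 4→5: 5 + 3 = 8; 8−1 = 7
i=2: 7 = 5 + 2 (b=5); 5→6: 6 + 2 = 8; 8−1 = 7

8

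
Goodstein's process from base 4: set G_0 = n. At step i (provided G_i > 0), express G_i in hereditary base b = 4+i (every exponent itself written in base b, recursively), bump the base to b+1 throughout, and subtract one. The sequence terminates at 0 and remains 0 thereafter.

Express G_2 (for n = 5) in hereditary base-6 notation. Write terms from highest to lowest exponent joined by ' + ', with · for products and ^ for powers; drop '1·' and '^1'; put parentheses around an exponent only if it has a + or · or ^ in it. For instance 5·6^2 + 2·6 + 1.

5

step 0: 5 = 4 + 1; sub 5 for 4: 5 + 1; = 6; G_1 = 6−1 = 5
step 1: 5 = 5; sub 6 for 5: 6; = 6; G_2 = 6−1 = 5
step 2: 5 = 5; sub 7 for 6: 5; = 5; G_3 = 5−1 = 4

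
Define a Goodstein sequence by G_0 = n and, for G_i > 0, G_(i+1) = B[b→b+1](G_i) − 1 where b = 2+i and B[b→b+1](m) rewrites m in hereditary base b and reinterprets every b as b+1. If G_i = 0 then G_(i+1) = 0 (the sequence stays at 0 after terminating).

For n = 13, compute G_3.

(0) 13|_2 = 2^(2 + 1) + 2^2 + 1 ↦ 3^(3 + 1) + 3^3 + 1|_3 = 109 ⇒ 108
(1) 108|_3 = 3^(3 + 1) + 3^3 ↦ 4^(4 + 1) + 4^4|_4 = 1280 ⇒ 1279
(2) 1279|_4 = 4^(4 + 1) + 3·4^3 + 3·4^2 + 3·4 + 3 ↦ 5^(5 + 1) + 3·5^3 + 3·5^2 + 3·5 + 3|_5 = 16093 ⇒ 16092
(3) 16092|_5 = 5^(5 + 1) + 3·5^3 + 3·5^2 + 3·5 + 2 ↦ 6^(6 + 1) + 3·6^3 + 3·6^2 + 3·6 + 2|_6 = 280712 ⇒ 280711

16092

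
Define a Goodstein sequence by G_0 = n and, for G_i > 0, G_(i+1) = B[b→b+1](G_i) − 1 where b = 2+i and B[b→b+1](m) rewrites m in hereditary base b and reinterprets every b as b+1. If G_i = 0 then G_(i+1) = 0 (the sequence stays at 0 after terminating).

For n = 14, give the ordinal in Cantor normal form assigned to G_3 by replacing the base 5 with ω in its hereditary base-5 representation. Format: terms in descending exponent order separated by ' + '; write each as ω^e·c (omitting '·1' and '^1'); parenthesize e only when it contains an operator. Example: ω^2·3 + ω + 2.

ω^(ω + 1) + ω^ω

G_0 = 14. HB_2(14) = 2^(2 + 1) + 2^2 + 2. Bump = 111. G_1 = 110.
G_1 = 110. HB_3(110) = 3^(3 + 1) + 3^3 + 2. Bump = 1282. G_2 = 1281.
G_2 = 1281. HB_4(1281) = 4^(4 + 1) + 4^4 + 1. Bump = 18751. G_3 = 18750.
G_3 = 18750. HB_5(18750) = 5^(5 + 1) + 5^5. Bump = 326592. G_4 = 326591.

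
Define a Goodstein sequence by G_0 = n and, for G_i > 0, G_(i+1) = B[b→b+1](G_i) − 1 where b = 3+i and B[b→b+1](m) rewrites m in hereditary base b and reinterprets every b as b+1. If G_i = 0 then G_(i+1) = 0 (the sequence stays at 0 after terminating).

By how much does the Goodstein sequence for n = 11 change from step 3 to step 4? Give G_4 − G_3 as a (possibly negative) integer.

4

step 0: 11 = 3^2 + 2; sub 4 for 3: 4^2 + 2; = 18; G_1 = 18−1 = 17
step 1: 17 = 4^2 + 1; sub 5 for 4: 5^2 + 1; = 26; G_2 = 26−1 = 25
step 2: 25 = 5^2; sub 6 for 5: 6^2; = 36; G_3 = 36−1 = 35
step 3: 35 = 5·6 + 5; sub 7 for 6: 5·7 + 5; = 40; G_4 = 40−1 = 39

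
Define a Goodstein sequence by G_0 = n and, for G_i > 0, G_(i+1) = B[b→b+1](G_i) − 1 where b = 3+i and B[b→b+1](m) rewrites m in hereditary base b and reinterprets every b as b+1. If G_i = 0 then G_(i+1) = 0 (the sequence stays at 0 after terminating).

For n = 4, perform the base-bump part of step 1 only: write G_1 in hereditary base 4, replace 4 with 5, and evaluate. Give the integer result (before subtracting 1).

5

4 —HB3→ 3 + 1 —bump→ 4 + 1 = 5 —(−1)→ 4
4 —HB4→ 4 —bump→ 5 = 5 —(−1)→ 4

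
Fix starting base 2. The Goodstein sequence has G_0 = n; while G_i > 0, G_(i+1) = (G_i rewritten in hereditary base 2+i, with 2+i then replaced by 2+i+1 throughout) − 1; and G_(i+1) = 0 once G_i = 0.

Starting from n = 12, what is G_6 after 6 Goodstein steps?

134217867

G_0=12  [base 2] 2^(2 + 1) + 2^2  →[2↦3]→  3^(3 + 1) + 3^3 = 108  −1 ⇒ G_1=107
G_1=107  [base 3] 3^(3 + 1) + 2·3^2 + 2·3 + 2  →[3↦4]→  4^(4 + 1) + 2·4^2 + 2·4 + 2 = 1066  −1 ⇒ G_2=1065
G_2=1065  [base 4] 4^(4 + 1) + 2·4^2 + 2·4 + 1  →[4↦5]→  5^(5 + 1) + 2·5^2 + 2·5 + 1 = 15686  −1 ⇒ G_3=15685
G_3=15685  [base 5] 5^(5 + 1) + 2·5^2 + 2·5  →[5↦6]→  6^(6 + 1) + 2·6^2 + 2·6 = 280020  −1 ⇒ G_4=280019
G_4=280019  [base 6] 6^(6 + 1) + 2·6^2 + 6 + 5  →[6↦7]→  7^(7 + 1) + 2·7^2 + 7 + 5 = 5764911  −1 ⇒ G_5=5764910
G_5=5764910  [base 7] 7^(7 + 1) + 2·7^2 + 7 + 4  →[7↦8]→  8^(8 + 1) + 2·8^2 + 8 + 4 = 134217868  −1 ⇒ G_6=134217867
G_6=134217867  [base 8] 8^(8 + 1) + 2·8^2 + 8 + 3  →[8↦9]→  9^(9 + 1) + 2·9^2 + 9 + 3 = 3486784575  −1 ⇒ G_7=3486784574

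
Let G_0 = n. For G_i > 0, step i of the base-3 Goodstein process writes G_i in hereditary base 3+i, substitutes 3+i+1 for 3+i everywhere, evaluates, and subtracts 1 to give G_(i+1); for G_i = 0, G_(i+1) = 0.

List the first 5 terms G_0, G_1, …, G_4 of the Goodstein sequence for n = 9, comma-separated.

9, 15, 17, 19, 21

9 —HB3→ 3^2 —bump→ 4^2 = 16 —(−1)→ 15
15 —HB4→ 3·4 + 3 —bump→ 3·5 + 3 = 18 —(−1)→ 17
17 —HB5→ 3·5 + 2 —bump→ 3·6 + 2 = 20 —(−1)→ 19
19 —HB6→ 3·6 + 1 —bump→ 3·7 + 1 = 22 —(−1)→ 21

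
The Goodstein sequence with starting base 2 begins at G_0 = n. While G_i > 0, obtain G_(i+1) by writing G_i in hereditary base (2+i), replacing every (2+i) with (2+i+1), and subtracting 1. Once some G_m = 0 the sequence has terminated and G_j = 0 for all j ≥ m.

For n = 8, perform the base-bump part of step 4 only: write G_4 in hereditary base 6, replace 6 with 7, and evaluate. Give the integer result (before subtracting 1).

[0] 8 ≡ 2^(2 + 1) (base 2). Lift 3: 81. −1: 80.
[1] 80 ≡ 2·3^3 + 2·3^2 + 2·3 + 2 (base 3). Lift 4: 554. −1: 553.
[2] 553 ≡ 2·4^4 + 2·4^2 + 2·4 + 1 (base 4). Lift 5: 6311. −1: 6310.
[3] 6310 ≡ 2·5^5 + 2·5^2 + 2·5 (base 5). Lift 6: 93396. −1: 93395.
[4] 93395 ≡ 2·6^6 + 2·6^2 + 6 + 5 (base 6). Lift 7: 1647196. −1: 1647195.

1647196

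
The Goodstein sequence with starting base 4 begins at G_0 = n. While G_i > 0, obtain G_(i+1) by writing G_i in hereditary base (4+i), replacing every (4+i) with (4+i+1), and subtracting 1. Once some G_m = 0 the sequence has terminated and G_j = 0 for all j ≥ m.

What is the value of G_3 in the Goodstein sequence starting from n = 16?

G_0 = 16. HB_4(16) = 4^2. Bump = 25. G_1 = 24.
G_1 = 24. HB_5(24) = 4·5 + 4. Bump = 28. G_2 = 27.
G_2 = 27. HB_6(27) = 4·6 + 3. Bump = 31. G_3 = 30.
G_3 = 30. HB_7(30) = 4·7 + 2. Bump = 34. G_4 = 33.

30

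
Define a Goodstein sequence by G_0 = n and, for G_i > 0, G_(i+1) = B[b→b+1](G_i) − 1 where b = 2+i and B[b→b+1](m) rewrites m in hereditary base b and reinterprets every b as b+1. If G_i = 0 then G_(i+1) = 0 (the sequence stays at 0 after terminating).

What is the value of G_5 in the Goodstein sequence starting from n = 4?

109

i=0: 4 = 2^2 (b=2); 2→3: 3^3 = 27; 27−1 = 26
i=1: 26 = 2·3^2 + 2·3 + 2 (b=3); 3→4: 2·4^2 + 2·4 + 2 = 42; 42−1 = 41
i=2: 41 = 2·4^2 + 2·4 + 1 (b=4); 4→5: 2·5^2 + 2·5 + 1 = 61; 61−1 = 60
i=3: 60 = 2·5^2 + 2·5 (b=5); 5→6: 2·6^2 + 2·6 = 84; 84−1 = 83
i=4: 83 = 2·6^2 + 6 + 5 (b=6); 6→7: 2·7^2 + 7 + 5 = 110; 110−1 = 109
i=5: 109 = 2·7^2 + 7 + 4 (b=7); 7→8: 2·8^2 + 8 + 4 = 140; 140−1 = 139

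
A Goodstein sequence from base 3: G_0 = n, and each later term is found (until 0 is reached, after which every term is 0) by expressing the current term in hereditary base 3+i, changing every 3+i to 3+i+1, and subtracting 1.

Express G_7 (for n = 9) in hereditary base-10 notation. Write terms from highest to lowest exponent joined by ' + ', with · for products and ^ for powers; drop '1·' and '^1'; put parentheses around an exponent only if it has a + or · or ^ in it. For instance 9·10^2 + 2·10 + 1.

G_0 = 9. HB_3(9) = 3^2. Bump = 16. G_1 = 15.
G_1 = 15. HB_4(15) = 3·4 + 3. Bump = 18. G_2 = 17.
G_2 = 17. HB_5(17) = 3·5 + 2. Bump = 20. G_3 = 19.
G_3 = 19. HB_6(19) = 3·6 + 1. Bump = 22. G_4 = 21.
G_4 = 21. HB_7(21) = 3·7. Bump = 24. G_5 = 23.
G_5 = 23. HB_8(23) = 2·8 + 7. Bump = 25. G_6 = 24.
G_6 = 24. HB_9(24) = 2·9 + 6. Bump = 26. G_7 = 25.
G_7 = 25. HB_10(25) = 2·10 + 5. Bump = 27. G_8 = 26.

2·10 + 5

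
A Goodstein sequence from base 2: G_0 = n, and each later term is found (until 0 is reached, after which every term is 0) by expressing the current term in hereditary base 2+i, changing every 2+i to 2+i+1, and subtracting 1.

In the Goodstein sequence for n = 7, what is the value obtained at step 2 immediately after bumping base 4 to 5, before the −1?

[0] 7 ≡ 2^2 + 2 + 1 (base 2). Lift 3: 31. −1: 30.
[1] 30 ≡ 3^3 + 3 (base 3). Lift 4: 260. −1: 259.

3128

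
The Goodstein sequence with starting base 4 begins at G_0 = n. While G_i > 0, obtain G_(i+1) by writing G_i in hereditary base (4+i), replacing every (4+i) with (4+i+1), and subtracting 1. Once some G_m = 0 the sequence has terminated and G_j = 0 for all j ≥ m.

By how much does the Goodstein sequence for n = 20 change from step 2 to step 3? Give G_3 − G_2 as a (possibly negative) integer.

12

20 —HB4→ 4^2 + 4 —bump→ 5^2 + 5 = 30 —(−1)→ 29
29 —HB5→ 5^2 + 4 —bump→ 6^2 + 4 = 40 —(−1)→ 39
39 —HB6→ 6^2 + 3 —bump→ 7^2 + 3 = 52 —(−1)→ 51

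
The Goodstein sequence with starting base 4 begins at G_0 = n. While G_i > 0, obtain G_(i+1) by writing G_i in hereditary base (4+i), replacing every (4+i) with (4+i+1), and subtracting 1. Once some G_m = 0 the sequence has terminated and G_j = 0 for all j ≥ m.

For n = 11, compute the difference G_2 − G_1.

1

(0) 11|_4 = 2·4 + 3 ↦ 2·5 + 3|_5 = 13 ⇒ 12
(1) 12|_5 = 2·5 + 2 ↦ 2·6 + 2|_6 = 14 ⇒ 13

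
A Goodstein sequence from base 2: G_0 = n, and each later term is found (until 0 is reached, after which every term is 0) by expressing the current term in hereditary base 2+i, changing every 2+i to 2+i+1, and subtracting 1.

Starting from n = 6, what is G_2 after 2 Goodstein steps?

base 2: 6 = 2^2 + 2; at 3: 3^3 + 3 = 30; next = 29
base 3: 29 = 3^3 + 2; at 4: 4^4 + 2 = 258; next = 257
base 4: 257 = 4^4 + 1; at 5: 5^5 + 1 = 3126; next = 3125

257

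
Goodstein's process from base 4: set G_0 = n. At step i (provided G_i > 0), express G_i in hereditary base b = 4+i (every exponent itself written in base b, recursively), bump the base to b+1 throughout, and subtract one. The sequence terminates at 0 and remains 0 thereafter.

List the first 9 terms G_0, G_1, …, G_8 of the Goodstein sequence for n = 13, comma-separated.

[0] 13 ≡ 3·4 + 1 (base 4). Lift 5: 16. −1: 15.
[1] 15 ≡ 3·5 (base 5). Lift 6: 18. −1: 17.
[2] 17 ≡ 2·6 + 5 (base 6). Lift 7: 19. −1: 18.
[3] 18 ≡ 2·7 + 4 (base 7). Lift 8: 20. −1: 19.
[4] 19 ≡ 2·8 + 3 (base 8). Lift 9: 21. −1: 20.
[5] 20 ≡ 2·9 + 2 (base 9). Lift 10: 22. −1: 21.
[6] 21 ≡ 2·10 + 1 (base 10). Lift 11: 23. −1: 22.
[7] 22 ≡ 2·11 (base 11). Lift 12: 24. −1: 23.

13, 15, 17, 18, 19, 20, 21, 22, 23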